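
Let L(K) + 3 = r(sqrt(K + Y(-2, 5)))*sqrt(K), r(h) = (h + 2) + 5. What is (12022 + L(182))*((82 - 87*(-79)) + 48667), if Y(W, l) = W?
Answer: 668520818 + 333732*sqrt(910) + 389354*sqrt(182) ≈ 6.8384e+8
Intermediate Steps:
r(h) = 7 + h (r(h) = (2 + h) + 5 = 7 + h)
L(K) = -3 + sqrt(K)*(7 + sqrt(-2 + K)) (L(K) = -3 + (7 + sqrt(K - 2))*sqrt(K) = -3 + (7 + sqrt(-2 + K))*sqrt(K) = -3 + sqrt(K)*(7 + sqrt(-2 + K)))
(12022 + L(182))*((82 - 87*(-79)) + 48667) = (12022 + (-3 + sqrt(182)*(7 + sqrt(-2 + 182))))*((82 - 87*(-79)) + 48667) = (12022 + (-3 + sqrt(182)*(7 + sqrt(180))))*((82 + 6873) + 48667) = (12022 + (-3 + sqrt(182)*(7 + 6*sqrt(5))))*(6955 + 48667) = (12019 + sqrt(182)*(7 + 6*sqrt(5)))*55622 = 668520818 + 55622*sqrt(182)*(7 + 6*sqrt(5))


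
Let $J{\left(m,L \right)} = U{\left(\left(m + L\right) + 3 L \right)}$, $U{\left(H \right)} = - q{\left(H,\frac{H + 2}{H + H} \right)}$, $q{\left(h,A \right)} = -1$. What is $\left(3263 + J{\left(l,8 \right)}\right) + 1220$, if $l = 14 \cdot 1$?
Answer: $4484$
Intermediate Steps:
$l = 14$
$U{\left(H \right)} = 1$ ($U{\left(H \right)} = \left(-1\right) \left(-1\right) = 1$)
$J{\left(m,L \right)} = 1$
$\left(3263 + J{\left(l,8 \right)}\right) + 1220 = \left(3263 + 1\right) + 1220 = 3264 + 1220 = 4484$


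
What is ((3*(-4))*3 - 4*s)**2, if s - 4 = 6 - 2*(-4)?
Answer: 11664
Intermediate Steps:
s = 18 (s = 4 + (6 - 2*(-4)) = 4 + (6 + 8) = 4 + 14 = 18)
((3*(-4))*3 - 4*s)**2 = ((3*(-4))*3 - 4*18)**2 = (-12*3 - 72)**2 = (-36 - 72)**2 = (-108)**2 = 11664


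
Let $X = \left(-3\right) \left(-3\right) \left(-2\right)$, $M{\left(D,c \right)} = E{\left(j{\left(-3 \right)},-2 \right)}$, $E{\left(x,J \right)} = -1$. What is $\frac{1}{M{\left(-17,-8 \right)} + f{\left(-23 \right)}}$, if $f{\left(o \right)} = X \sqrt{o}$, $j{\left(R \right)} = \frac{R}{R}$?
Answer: $\frac{i}{- i + 18 \sqrt{23}} \approx -0.00013417 + 0.011583 i$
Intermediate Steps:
$j{\left(R \right)} = 1$
$M{\left(D,c \right)} = -1$
$X = -18$ ($X = 9 \left(-2\right) = -18$)
$f{\left(o \right)} = - 18 \sqrt{o}$
$\frac{1}{M{\left(-17,-8 \right)} + f{\left(-23 \right)}} = \frac{1}{-1 - 18 \sqrt{-23}} = \frac{1}{-1 - 18 i \sqrt{23}}$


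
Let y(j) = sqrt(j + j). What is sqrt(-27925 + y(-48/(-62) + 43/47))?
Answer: sqrt(-59280558325 + 1457*sqrt(7171354))/1457 ≈ 167.1*I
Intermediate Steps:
y(j) = sqrt(2)*sqrt(j) (y(j) = sqrt(2*j) = sqrt(2)*sqrt(j))
sqrt(-27925 + y(-48/(-62) + 43/47)) = sqrt(-27925 + sqrt(2)*sqrt(-48/(-62) + 43/47)) = sqrt(-27925 + sqrt(2)*sqrt(-48*(-1/62) + 43*(1/47))) = sqrt(-27925 + sqrt(2)*sqrt(24/31 + 43/47)) = sqrt(-27925 + sqrt(2)*sqrt(2461/1457)) = sqrt(-27925 + sqrt(2)*(sqrt(3585677)/1457)) = sqrt(-27925 + sqrt(7171354)/1457)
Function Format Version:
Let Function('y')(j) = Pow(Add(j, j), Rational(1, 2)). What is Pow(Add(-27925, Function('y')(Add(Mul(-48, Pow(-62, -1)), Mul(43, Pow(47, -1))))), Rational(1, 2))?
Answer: Mul(Rational(1, 1457), Pow(Add(-59280558325, Mul(1457, Pow(7171354, Rational(1, 2)))), Rational(1, 2))) ≈ Mul(167.10, I)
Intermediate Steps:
Function('y')(j) = Mul(Pow(2, Rational(1, 2)), Pow(j, Rational(1, 2))) (Function('y')(j) = Pow(Mul(2, j), Rational(1, 2)) = Mul(Pow(2, Rational(1, 2)), Pow(j, Rational(1, 2))))
Pow(Add(-27925, Function('y')(Add(Mul(-48, Pow(-62, -1)), Mul(43, Pow(47, -1))))), Rational(1, 2)) = Pow(Add(-27925, Mul(Pow(2, Rational(1, 2)), Pow(Add(Mul(-48, Pow(-62, -1)), Mul(43, Pow(47, -1))), Rational(1, 2)))), Rational(1, 2)) = Pow(Add(-27925, Mul(Pow(2, Rational(1, 2)), Pow(Add(Mul(-48, Rational(-1, 62)), Mul(43, Rational(1, 47))), Rational(1, 2)))), Rational(1, 2)) = Pow(Add(-27925, Mul(Pow(2, Rational(1, 2)), Pow(Add(Rational(24, 31), Rational(43, 47)), Rational(1, 2)))), Rational(1, 2)) = Pow(Add(-27925, Mul(Pow(2, Rational(1, 2)), Pow(Rational(2461, 1457), Rational(1, 2)))), Rational(1, 2)) = Pow(Add(-27925, Mul(Pow(2, Rational(1, 2)), Mul(Rational(1, 1457), Pow(3585677, Rational(1, 2))))), Rational(1, 2)) = Pow(Add(-27925, Mul(Rational(1, 1457), Pow(7171354, Rational(1, 2)))), Rational(1, 2))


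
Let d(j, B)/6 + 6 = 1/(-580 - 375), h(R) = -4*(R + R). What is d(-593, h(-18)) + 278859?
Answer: 266275959/955 ≈ 2.7882e+5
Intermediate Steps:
h(R) = -8*R
d(j, B) = -34386/955 (d(j, B) = -36 + 6/(-580 - 375) = -36 + 6/(-955) = -36 + 6*(-1/955) = -36 - 6/955 = -34386/955)
d(-593, h(-18)) + 278859 = -34386/955 + 278859 = 266275959/955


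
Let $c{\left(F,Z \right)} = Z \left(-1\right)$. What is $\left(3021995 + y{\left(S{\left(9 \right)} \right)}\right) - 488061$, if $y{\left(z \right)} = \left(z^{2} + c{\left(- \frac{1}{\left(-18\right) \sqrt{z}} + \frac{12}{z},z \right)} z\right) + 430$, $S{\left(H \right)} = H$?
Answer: $2534364$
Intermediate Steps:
$c{\left(F,Z \right)} = - Z$
$y{\left(z \right)} = 430$ ($y{\left(z \right)} = \left(z^{2} + - z z\right) + 430 = \left(z^{2} - z^{2}\right) + 430 = 0 + 430 = 430$)
$\left(3021995 + y{\left(S{\left(9 \right)} \right)}\right) - 488061 = \left(3021995 + 430\right) - 488061 = 3022425 - 488061 = 2534364$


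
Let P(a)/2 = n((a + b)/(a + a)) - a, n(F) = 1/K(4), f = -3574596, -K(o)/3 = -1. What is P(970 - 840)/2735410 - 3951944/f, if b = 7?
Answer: 1351157515643/1222248205545 ≈ 1.1055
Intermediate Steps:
K(o) = 3 (K(o) = -3*(-1) = 3)
n(F) = ⅓ (n(F) = 1/3 = ⅓)
P(a) = ⅔ - 2*a (P(a) = 2*(⅓ - a) = ⅔ - 2*a)
P(970 - 840)/2735410 - 3951944/f = (⅔ - 2*(970 - 840))/2735410 - 3951944/(-3574596) = (⅔ - 2*130)*(1/2735410) - 3951944*(-1/3574596) = (⅔ - 260)*(1/2735410) + 987986/893649 = -778/3*1/2735410 + 987986/893649 = -389/4103115 + 987986/893649 = 1351157515643/1222248205545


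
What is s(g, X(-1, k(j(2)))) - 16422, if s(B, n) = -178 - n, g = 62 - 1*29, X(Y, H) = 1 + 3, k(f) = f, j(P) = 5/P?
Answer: -16604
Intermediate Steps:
X(Y, H) = 4
g = 33 (g = 62 - 29 = 33)
s(g, X(-1, k(j(2)))) - 16422 = (-178 - 1*4) - 16422 = (-178 - 4) - 16422 = -182 - 16422 = -16604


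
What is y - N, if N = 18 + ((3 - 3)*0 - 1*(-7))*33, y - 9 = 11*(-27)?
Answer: -537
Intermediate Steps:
y = -288 (y = 9 + 11*(-27) = 9 - 297 = -288)
N = 249 (N = 18 + (0*0 + 7)*33 = 18 + (0 + 7)*33 = 18 + 7*33 = 18 + 231 = 249)
y - N = -288 - 1*249 = -288 - 249 = -537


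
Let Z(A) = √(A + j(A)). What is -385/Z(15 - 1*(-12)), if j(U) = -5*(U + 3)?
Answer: 385*I*√123/123 ≈ 34.714*I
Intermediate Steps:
j(U) = -15 - 5*U (j(U) = -5*(3 + U) = -15 - 5*U)
Z(A) = √(-15 - 4*A) (Z(A) = √(A + (-15 - 5*A)) = √(-15 - 4*A))
-385/Z(15 - 1*(-12)) = -385/√(-15 - 4*(15 - 1*(-12))) = -385/√(-15 - 4*(15 + 12)) = -385/√(-15 - 4*27) = -385/√(-15 - 108) = -385*(-I*√123/123) = -(-385)*I*√123/123 = 385*I*√123/123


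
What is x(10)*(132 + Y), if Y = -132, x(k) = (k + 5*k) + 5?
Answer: 0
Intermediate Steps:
x(k) = 5 + 6*k (x(k) = 6*k + 5 = 5 + 6*k)
x(10)*(132 + Y) = (5 + 6*10)*(132 - 132) = (5 + 60)*0 = 65*0 = 0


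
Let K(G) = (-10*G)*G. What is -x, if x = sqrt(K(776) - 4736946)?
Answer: -I*sqrt(10758706) ≈ -3280.0*I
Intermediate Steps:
K(G) = -10*G**2
x = I*sqrt(10758706) (x = sqrt(-10*776**2 - 4736946) = sqrt(-10*602176 - 4736946) = sqrt(-6021760 - 4736946) = sqrt(-10758706) = I*sqrt(10758706) ≈ 3280.0*I)
-x = -I*sqrt(10758706)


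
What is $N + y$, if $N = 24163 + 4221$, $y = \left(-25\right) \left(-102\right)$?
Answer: $30934$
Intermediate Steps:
$y = 2550$
$N = 28384$
$N + y = 28384 + 2550 = 30934$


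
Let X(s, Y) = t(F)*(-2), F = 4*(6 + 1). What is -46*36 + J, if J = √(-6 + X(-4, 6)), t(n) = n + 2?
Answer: -1656 + I*√66 ≈ -1656.0 + 8.124*I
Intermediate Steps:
F = 28 (F = 4*7 = 28)
t(n) = 2 + n
X(s, Y) = -60 (X(s, Y) = (2 + 28)*(-2) = 30*(-2) = -60)
J = I*√66 (J = √(-6 - 60) = √(-66) = I*√66 ≈ 8.124*I)
-46*36 + J = -46*36 + I*√66 = -1656 + I*√66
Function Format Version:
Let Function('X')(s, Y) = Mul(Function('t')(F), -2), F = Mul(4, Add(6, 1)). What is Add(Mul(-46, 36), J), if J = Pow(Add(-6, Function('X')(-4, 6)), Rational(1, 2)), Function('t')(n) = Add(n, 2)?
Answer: Add(-1656, Mul(I, Pow(66, Rational(1, 2)))) ≈ Add(-1656.0, Mul(8.1240, I))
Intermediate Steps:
F = 28 (F = Mul(4, 7) = 28)
Function('t')(n) = Add(2, n)
Function('X')(s, Y) = -60 (Function('X')(s, Y) = Mul(Add(2, 28), -2) = Mul(30, -2) = -60)
J = Mul(I, Pow(66, Rational(1, 2))) (J = Pow(Add(-6, -60), Rational(1, 2)) = Pow(-66, Rational(1, 2)) = Mul(I, Pow(66, Rational(1, 2))) ≈ Mul(8.1240, I))
Add(Mul(-46, 36), J) = Add(Mul(-46, 36), Mul(I, Pow(66, Rational(1, 2)))) = Add(-1656, Mul(I, Pow(66, Rational(1, 2))))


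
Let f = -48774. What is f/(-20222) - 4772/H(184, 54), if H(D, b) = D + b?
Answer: -21222793/1203209 ≈ -17.638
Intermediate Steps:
f/(-20222) - 4772/H(184, 54) = -48774/(-20222) - 4772/(184 + 54) = -48774*(-1/20222) - 4772/238 = 24387/10111 - 4772*1/238 = 24387/10111 - 2386/119 = -21222793/1203209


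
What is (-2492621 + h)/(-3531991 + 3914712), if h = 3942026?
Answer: 1449405/382721 ≈ 3.7871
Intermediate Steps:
(-2492621 + h)/(-3531991 + 3914712) = (-2492621 + 3942026)/(-3531991 + 3914712) = 1449405/382721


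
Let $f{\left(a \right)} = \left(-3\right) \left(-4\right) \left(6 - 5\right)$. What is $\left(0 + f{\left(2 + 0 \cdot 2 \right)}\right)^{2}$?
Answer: $144$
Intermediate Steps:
$f{\left(a \right)} = 12$ ($f{\left(a \right)} = 12 \cdot 1 = 12$)
$\left(0 + f{\left(2 + 0 \cdot 2 \right)}\right)^{2} = \left(0 + 12\right)^{2} = 12^{2} = 144$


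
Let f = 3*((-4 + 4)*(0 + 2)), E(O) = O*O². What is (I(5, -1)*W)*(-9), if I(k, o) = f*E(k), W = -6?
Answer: 0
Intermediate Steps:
E(O) = O³
f = 0 (f = 3*(0*2) = 3*0 = 0)
I(k, o) = 0 (I(k, o) = 0*k³ = 0)
(I(5, -1)*W)*(-9) = (0*(-6))*(-9) = 0*(-9) = 0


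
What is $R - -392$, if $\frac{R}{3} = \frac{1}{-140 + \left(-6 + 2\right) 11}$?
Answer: $\frac{72125}{184} \approx 391.98$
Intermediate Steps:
$R = - \frac{3}{184}$ ($R = \frac{3}{-140 + \left(-6 + 2\right) 11} = \frac{3}{-140 - 44} = \frac{3}{-184} = 3 \left(- \frac{1}{184}\right) = - \frac{3}{184} \approx -0.016304$)
$R - -392 = - \frac{3}{184} - -392 = - \frac{3}{184} + 392 = \frac{72125}{184}$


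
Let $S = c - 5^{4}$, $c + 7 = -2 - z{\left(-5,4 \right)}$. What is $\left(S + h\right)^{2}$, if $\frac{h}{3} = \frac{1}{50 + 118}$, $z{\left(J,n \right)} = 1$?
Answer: $\frac{1264442481}{3136} \approx 4.032 \cdot 10^{5}$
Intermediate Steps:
$h = \frac{1}{56}$ ($h = \frac{3}{50 + 118} = \frac{3}{168} = 3 \cdot \frac{1}{168} = \frac{1}{56} \approx 0.017857$)
$c = -10$ ($c = -7 - 3 = -10$)
$S = -635$ ($S = -10 - 5^{4} = -10 - 625 = -635$)
$\left(S + h\right)^{2} = \left(-635 + \frac{1}{56}\right)^{2} = \left(- \frac{35559}{56}\right)^{2} = \frac{1264442481}{3136}$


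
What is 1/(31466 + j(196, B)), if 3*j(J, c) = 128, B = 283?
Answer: 3/94526 ≈ 3.1737e-5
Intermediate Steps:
j(J, c) = 128/3 (j(J, c) = (1/3)*128 = 128/3)
1/(31466 + j(196, B)) = 1/(31466 + 128/3) = 1/(94526/3) = 3/94526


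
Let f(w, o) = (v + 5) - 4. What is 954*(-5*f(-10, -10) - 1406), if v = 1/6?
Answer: -1346889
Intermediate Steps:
v = ⅙ ≈ 0.16667
f(w, o) = 7/6 (f(w, o) = (⅙ + 5) - 4 = 31/6 - 4 = 7/6)
954*(-5*f(-10, -10) - 1406) = 954*(-5*7/6 - 1406) = 954*(-35/6 - 1406) = 954*(-8471/6) = -1346889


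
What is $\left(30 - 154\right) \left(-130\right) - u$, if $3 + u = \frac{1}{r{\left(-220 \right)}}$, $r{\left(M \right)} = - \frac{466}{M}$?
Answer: $\frac{3756549}{233} \approx 16123.0$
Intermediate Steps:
$u = - \frac{589}{233}$ ($u = -3 + \frac{1}{\left(-466\right) \frac{1}{-220}} = -3 + \frac{1}{\left(-466\right) \left(- \frac{1}{220}\right)} = -3 + \frac{1}{\frac{233}{110}} = -3 + \frac{110}{233} = - \frac{589}{233} \approx -2.5279$)
$\left(30 - 154\right) \left(-130\right) - u = \left(30 - 154\right) \left(-130\right) - - \frac{589}{233} = \left(-124\right) \left(-130\right) + \frac{589}{233} = 16120 + \frac{589}{233} = \frac{3756549}{233}$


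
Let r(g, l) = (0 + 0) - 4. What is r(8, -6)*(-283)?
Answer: 1132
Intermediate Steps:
r(g, l) = -4 (r(g, l) = 0 - 4 = -4)
r(8, -6)*(-283) = -4*(-283) = 1132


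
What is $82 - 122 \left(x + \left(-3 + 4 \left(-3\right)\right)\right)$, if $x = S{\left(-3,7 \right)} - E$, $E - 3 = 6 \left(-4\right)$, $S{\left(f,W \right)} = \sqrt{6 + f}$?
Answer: $-650 - 122 \sqrt{3} \approx -861.31$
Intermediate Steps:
$E = -21$ ($E = 3 + 6 \left(-4\right) = 3 - 24 = -21$)
$x = 21 + \sqrt{3}$ ($x = \sqrt{6 - 3} - -21 = \sqrt{3} + 21 = 21 + \sqrt{3} \approx 22.732$)
$82 - 122 \left(x + \left(-3 + 4 \left(-3\right)\right)\right) = 82 - 122 \left(\left(21 + \sqrt{3}\right) + \left(-3 + 4 \left(-3\right)\right)\right) = 82 - 122 \left(\left(21 + \sqrt{3}\right) - 15\right) = 82 - 122 \left(6 + \sqrt{3}\right) = 82 - \left(732 + 122 \sqrt{3}\right) = -650 - 122 \sqrt{3}$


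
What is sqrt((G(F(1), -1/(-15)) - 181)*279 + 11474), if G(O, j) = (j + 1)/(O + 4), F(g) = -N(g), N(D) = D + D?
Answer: I*sqrt(971905)/5 ≈ 197.17*I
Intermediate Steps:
N(D) = 2*D
F(g) = -2*g
G(O, j) = (1 + j)/(4 + O)
sqrt((G(F(1), -1/(-15)) - 181)*279 + 11474) = sqrt(((1 - 1/(-15))/(4 - 2*1) - 181)*279 + 11474) = sqrt(((1 - 1*(-1/15))/(4 - 2) - 181)*279 + 11474) = sqrt(((1 + 1/15)/2 - 181)*279 + 11474) = sqrt(((1/2)*(16/15) - 181)*279 + 11474) = sqrt((8/15 - 181)*279 + 11474) = sqrt(-2707/15*279 + 11474) = sqrt(-251751/5 + 11474) = sqrt(-194381/5) = I*sqrt(971905)/5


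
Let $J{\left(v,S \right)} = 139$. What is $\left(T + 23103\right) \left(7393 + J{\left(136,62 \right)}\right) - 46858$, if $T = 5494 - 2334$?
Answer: $197766058$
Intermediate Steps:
$T = 3160$ ($T = 5494 - 2334 = 3160$)
$\left(T + 23103\right) \left(7393 + J{\left(136,62 \right)}\right) - 46858 = \left(3160 + 23103\right) \left(7393 + 139\right) - 46858 = 26263 \cdot 7532 - 46858 = 197812916 - 46858 = 197766058$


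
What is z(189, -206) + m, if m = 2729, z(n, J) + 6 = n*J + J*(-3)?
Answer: -35593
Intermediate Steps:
z(n, J) = -6 - 3*J + J*n (z(n, J) = -6 + (n*J + J*(-3)) = -6 + (J*n - 3*J) = -6 + (-3*J + J*n) = -6 - 3*J + J*n)
z(189, -206) + m = (-6 - 3*(-206) - 206*189) + 2729 = (-6 + 618 - 38934) + 2729 = -38322 + 2729 = -35593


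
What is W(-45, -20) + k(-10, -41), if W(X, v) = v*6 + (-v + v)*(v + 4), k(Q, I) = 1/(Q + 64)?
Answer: -6479/54 ≈ -119.98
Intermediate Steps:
k(Q, I) = 1/(64 + Q)
W(X, v) = 6*v (W(X, v) = 6*v + 0*(4 + v) = 6*v + 0 = 6*v)
W(-45, -20) + k(-10, -41) = 6*(-20) + 1/(64 - 10) = -120 + 1/54 = -6479/54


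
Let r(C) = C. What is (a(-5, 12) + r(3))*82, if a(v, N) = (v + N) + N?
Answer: 1804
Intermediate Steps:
a(v, N) = v + 2*N (a(v, N) = (N + v) + N = v + 2*N)
(a(-5, 12) + r(3))*82 = ((-5 + 2*12) + 3)*82 = ((-5 + 24) + 3)*82 = (19 + 3)*82 = 22*82 = 1804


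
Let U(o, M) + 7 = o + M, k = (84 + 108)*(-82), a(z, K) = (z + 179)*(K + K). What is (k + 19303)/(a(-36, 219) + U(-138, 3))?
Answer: 3559/62492 ≈ 0.056951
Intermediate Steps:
a(z, K) = 2*K*(179 + z) (a(z, K) = (179 + z)*(2*K) = 2*K*(179 + z))
k = -15744 (k = 192*(-82) = -15744)
U(o, M) = -7 + M + o (U(o, M) = -7 + (o + M) = -7 + (M + o) = -7 + M + o)
(k + 19303)/(a(-36, 219) + U(-138, 3)) = (-15744 + 19303)/(2*219*(179 - 36) + (-7 + 3 - 138)) = 3559/(2*219*143 - 142) = 3559/(62634 - 142) = 3559/62492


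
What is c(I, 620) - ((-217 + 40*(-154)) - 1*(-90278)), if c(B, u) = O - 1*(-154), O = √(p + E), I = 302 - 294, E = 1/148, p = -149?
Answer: -83747 + I*√815887/74 ≈ -83747.0 + 12.206*I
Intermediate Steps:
E = 1/148 ≈ 0.0067568
I = 8
O = I*√815887/74 (O = √(-149 + 1/148) = √(-22051/148) = I*√815887/74 ≈ 12.206*I)
c(B, u) = 154 + I*√815887/74 (c(B, u) = I*√815887/74 - 1*(-154) = I*√815887/74 + 154 = 154 + I*√815887/74)
c(I, 620) - ((-217 + 40*(-154)) - 1*(-90278)) = (154 + I*√815887/74) - ((-217 + 40*(-154)) - 1*(-90278)) = (154 + I*√815887/74) - ((-217 - 6160) + 90278) = (154 + I*√815887/74) - (-6377 + 90278) = (154 + I*√815887/74) - 1*83901 = (154 + I*√815887/74) - 83901 = -83747 + I*√815887/74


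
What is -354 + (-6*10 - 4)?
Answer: -418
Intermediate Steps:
-354 + (-6*10 - 4) = -354 + (-60 - 4) = -354 - 64 = -418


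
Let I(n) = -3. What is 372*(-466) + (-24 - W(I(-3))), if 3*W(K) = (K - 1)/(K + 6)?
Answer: -1560380/9 ≈ -1.7338e+5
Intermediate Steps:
W(K) = (-1 + K)/(3*(6 + K)) (W(K) = ((K - 1)/(K + 6))/3 = ((-1 + K)/(6 + K))/3 = (-1 + K)/(3*(6 + K)))
372*(-466) + (-24 - W(I(-3))) = 372*(-466) + (-24 - (-1 - 3)/(3*(6 - 3))) = -173352 + (-24 - (-4)/(3*3)) = -173352 + (-24 - 1*(-4/9)) = -173352 + (-24 + 4/9) = -173352 - 212/9 = -1560380/9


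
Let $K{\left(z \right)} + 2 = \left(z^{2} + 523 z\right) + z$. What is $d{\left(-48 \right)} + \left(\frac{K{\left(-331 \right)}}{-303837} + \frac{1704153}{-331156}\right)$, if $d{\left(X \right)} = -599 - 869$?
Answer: $- \frac{49401012977899}{33539148524} \approx -1472.9$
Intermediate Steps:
$d{\left(X \right)} = -1468$ ($d{\left(X \right)} = -599 - 869 = -1468$)
$K{\left(z \right)} = -2 + z^{2} + 524 z$ ($K{\left(z \right)} = -2 + \left(\left(z^{2} + 523 z\right) + z\right) = -2 + \left(z^{2} + 524 z\right) = -2 + z^{2} + 524 z$)
$d{\left(-48 \right)} + \left(\frac{K{\left(-331 \right)}}{-303837} + \frac{1704153}{-331156}\right) = -1468 + \left(\frac{-2 + \left(-331\right)^{2} + 524 \left(-331\right)}{-303837} + \frac{1704153}{-331156}\right) = -1468 + \left(\left(-2 + 109561 - 173444\right) \left(- \frac{1}{303837}\right) + 1704153 \left(- \frac{1}{331156}\right)\right) = -1468 - \frac{165542944667}{33539148524} = - \frac{49401012977899}{33539148524}$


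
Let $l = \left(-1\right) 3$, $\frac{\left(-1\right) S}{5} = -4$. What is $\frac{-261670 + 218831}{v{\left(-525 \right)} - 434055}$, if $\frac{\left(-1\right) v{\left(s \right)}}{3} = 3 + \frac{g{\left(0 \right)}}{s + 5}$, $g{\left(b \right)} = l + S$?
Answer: $\frac{22276280}{225713229} \approx 0.098693$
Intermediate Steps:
$S = 20$ ($S = \left(-5\right) \left(-4\right) = 20$)
$l = -3$
$g{\left(b \right)} = 17$ ($g{\left(b \right)} = -3 + 20 = 17$)
$v{\left(s \right)} = -9 - \frac{51}{5 + s}$ ($v{\left(s \right)} = - 3 \left(3 + \frac{1}{s + 5} \cdot 17\right) = - 3 \left(3 + \frac{1}{5 + s} 17\right) = - 3 \left(3 + \frac{17}{5 + s}\right) = -9 - \frac{51}{5 + s}$)
$\frac{-261670 + 218831}{v{\left(-525 \right)} - 434055} = \frac{-261670 + 218831}{\frac{3 \left(-32 - -1575\right)}{5 - 525} - 434055} = - \frac{42839}{\frac{3 \left(-32 + 1575\right)}{-520} - 434055} = - \frac{42839}{3 \left(- \frac{1}{520}\right) 1543 - 434055} = - \frac{42839}{- \frac{4629}{520} - 434055} = - \frac{42839}{- \frac{225713229}{520}} = \left(-42839\right) \left(- \frac{520}{225713229}\right) = \frac{22276280}{225713229}$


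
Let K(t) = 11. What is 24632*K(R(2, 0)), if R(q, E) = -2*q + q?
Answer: 270952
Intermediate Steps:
R(q, E) = -q
24632*K(R(2, 0)) = 24632*11 = 270952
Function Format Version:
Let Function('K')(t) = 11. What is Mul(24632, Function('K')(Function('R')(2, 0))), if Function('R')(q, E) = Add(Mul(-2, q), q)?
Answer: 270952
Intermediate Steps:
Function('R')(q, E) = Mul(-1, q)
Mul(24632, Function('K')(Function('R')(2, 0))) = Mul(24632, 11) = 270952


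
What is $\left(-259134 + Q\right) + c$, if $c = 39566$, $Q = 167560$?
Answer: $-52008$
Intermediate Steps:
$\left(-259134 + Q\right) + c = \left(-259134 + 167560\right) + 39566 = -91574 + 39566 = -52008$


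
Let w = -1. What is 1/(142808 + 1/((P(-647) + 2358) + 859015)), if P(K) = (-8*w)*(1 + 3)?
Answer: 861405/123015525241 ≈ 7.0024e-6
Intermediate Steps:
P(K) = 32 (P(K) = (-8*(-1))*(1 + 3) = 8*4 = 32)
1/(142808 + 1/((P(-647) + 2358) + 859015)) = 1/(142808 + 1/((32 + 2358) + 859015)) = 1/(142808 + 1/(2390 + 859015)) = 1/(142808 + 1/861405) = 1/(123015525241/861405) = 861405/123015525241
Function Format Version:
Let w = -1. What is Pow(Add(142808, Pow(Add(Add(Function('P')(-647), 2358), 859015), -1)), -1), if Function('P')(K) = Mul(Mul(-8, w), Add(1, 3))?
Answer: Rational(861405, 123015525241) ≈ 7.0024e-6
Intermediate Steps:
Function('P')(K) = 32 (Function('P')(K) = Mul(Mul(-8, -1), Add(1, 3)) = Mul(8, 4) = 32)
Pow(Add(142808, Pow(Add(Add(Function('P')(-647), 2358), 859015), -1)), -1) = Pow(Add(142808, Pow(Add(Add(32, 2358), 859015), -1)), -1) = Pow(Add(142808, Pow(Add(2390, 859015), -1)), -1) = Pow(Add(142808, Pow(861405, -1)), -1) = Pow(Add(142808, Rational(1, 861405)), -1) = Pow(Rational(123015525241, 861405), -1) = Rational(861405, 123015525241)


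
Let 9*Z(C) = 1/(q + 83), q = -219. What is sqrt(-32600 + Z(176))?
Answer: I*sqrt(1356681634)/204 ≈ 180.55*I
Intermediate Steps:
Z(C) = -1/1224 (Z(C) = 1/(9*(-219 + 83)) = (1/9)/(-136) = (1/9)*(-1/136) = -1/1224)
sqrt(-32600 + Z(176)) = sqrt(-32600 - 1/1224) = sqrt(-39902401/1224) = I*sqrt(1356681634)/204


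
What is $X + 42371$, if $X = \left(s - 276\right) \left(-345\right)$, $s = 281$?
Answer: $40646$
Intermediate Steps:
$X = -1725$ ($X = \left(281 - 276\right) \left(-345\right) = 5 \left(-345\right) = -1725$)
$X + 42371 = -1725 + 42371 = 40646$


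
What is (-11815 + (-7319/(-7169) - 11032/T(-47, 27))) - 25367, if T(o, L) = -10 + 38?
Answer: -269375025/7169 ≈ -37575.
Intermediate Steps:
T(o, L) = 28
(-11815 + (-7319/(-7169) - 11032/T(-47, 27))) - 25367 = (-11815 + (-7319/(-7169) - 11032/28)) - 25367 = (-11815 + (-7319*(-1/7169) - 11032*1/28)) - 25367 = (-11815 + (7319/7169 - 394)) - 25367 = (-11815 - 2817267/7169) - 25367 = -87519002/7169 - 25367 = -269375025/7169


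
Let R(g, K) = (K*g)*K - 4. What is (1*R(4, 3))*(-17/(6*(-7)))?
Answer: 272/21 ≈ 12.952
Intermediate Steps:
R(g, K) = -4 + g*K**2 (R(g, K) = g*K**2 - 4 = -4 + g*K**2)
(1*R(4, 3))*(-17/(6*(-7))) = (1*(-4 + 4*3**2))*(-17/(6*(-7))) = (1*(-4 + 4*9))*(-17/(-42)) = (1*(-4 + 36))*(-17*(-1/42)) = (1*32)*(17/42) = 32*(17/42) = 272/21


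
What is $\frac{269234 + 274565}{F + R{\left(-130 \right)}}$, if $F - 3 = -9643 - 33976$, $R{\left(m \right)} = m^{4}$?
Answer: $\frac{543799}{285566384} \approx 0.0019043$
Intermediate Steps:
$F = -43616$ ($F = 3 - 43619 = -43616$)
$\frac{269234 + 274565}{F + R{\left(-130 \right)}} = \frac{269234 + 274565}{-43616 + \left(-130\right)^{4}} = \frac{543799}{-43616 + 285610000} = \frac{543799}{285566384}$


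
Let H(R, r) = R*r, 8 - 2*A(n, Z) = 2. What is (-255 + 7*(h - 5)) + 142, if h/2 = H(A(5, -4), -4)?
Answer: -316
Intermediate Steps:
A(n, Z) = 3 (A(n, Z) = 4 - ½*2 = 4 - 1 = 3)
h = -24 (h = 2*(3*(-4)) = 2*(-12) = -24)
(-255 + 7*(h - 5)) + 142 = (-255 + 7*(-24 - 5)) + 142 = (-255 + 7*(-29)) + 142 = (-255 - 203) + 142 = -458 + 142 = -316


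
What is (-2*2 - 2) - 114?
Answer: -120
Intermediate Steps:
(-2*2 - 2) - 114 = (-4 - 2) - 114 = -6 - 114 = -120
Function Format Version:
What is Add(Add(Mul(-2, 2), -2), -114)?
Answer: -120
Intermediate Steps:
Add(Add(Mul(-2, 2), -2), -114) = Add(Add(-4, -2), -114) = Add(-6, -114) = -120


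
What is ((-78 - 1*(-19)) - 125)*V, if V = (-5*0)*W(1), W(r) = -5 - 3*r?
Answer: 0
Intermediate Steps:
V = 0 (V = (-5*0)*(-5 - 3*1) = 0*(-5 - 3) = 0*(-8) = 0)
((-78 - 1*(-19)) - 125)*V = ((-78 - 1*(-19)) - 125)*0 = ((-78 + 19) - 125)*0 = (-59 - 125)*0 = -184*0 = 0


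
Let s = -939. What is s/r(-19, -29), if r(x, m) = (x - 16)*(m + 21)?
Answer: -939/280 ≈ -3.3536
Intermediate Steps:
r(x, m) = (-16 + x)*(21 + m)
s/r(-19, -29) = -939/(-336 - 16*(-29) + 21*(-19) - 29*(-19)) = -939/(-336 + 464 - 399 + 551) = -939/280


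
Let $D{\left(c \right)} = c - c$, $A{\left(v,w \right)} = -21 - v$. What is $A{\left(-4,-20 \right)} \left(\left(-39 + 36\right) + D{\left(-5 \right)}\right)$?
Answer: $51$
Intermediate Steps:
$D{\left(c \right)} = 0$
$A{\left(-4,-20 \right)} \left(\left(-39 + 36\right) + D{\left(-5 \right)}\right) = \left(-21 - -4\right) \left(\left(-39 + 36\right) + 0\right) = \left(-21 + 4\right) \left(-3 + 0\right) = \left(-17\right) \left(-3\right) = 51$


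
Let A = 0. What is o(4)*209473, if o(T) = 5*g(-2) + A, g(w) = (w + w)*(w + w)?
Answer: 16757840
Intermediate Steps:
g(w) = 4*w**2 (g(w) = (2*w)*(2*w) = 4*w**2)
o(T) = 80 (o(T) = 5*(4*(-2)**2) + 0 = 5*(4*4) + 0 = 5*16 + 0 = 80 + 0 = 80)
o(4)*209473 = 80*209473 = 16757840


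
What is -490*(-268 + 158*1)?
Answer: 53900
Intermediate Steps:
-490*(-268 + 158*1) = -490*(-268 + 158) = -490*(-110) = 53900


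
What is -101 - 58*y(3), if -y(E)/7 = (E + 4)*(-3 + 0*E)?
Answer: -8627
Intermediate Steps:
y(E) = 84 + 21*E (y(E) = -7*(E + 4)*(-3 + 0*E) = -7*(4 + E)*(-3 + 0) = -7*(4 + E)*(-3) = -7*(-12 - 3*E) = 84 + 21*E)
-101 - 58*y(3) = -101 - 58*(84 + 21*3) = -101 - 58*(84 + 63) = -101 - 58*147 = -101 - 8526 = -8627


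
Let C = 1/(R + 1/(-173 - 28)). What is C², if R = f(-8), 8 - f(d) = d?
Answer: 40401/10336225 ≈ 0.0039087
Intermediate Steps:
f(d) = 8 - d
R = 16 (R = 8 - 1*(-8) = 8 + 8 = 16)
C = 201/3215 (C = 1/(16 + 1/(-173 - 28)) = 1/(16 + 1/(-201)) = 1/(16 - 1/201) = 1/(3215/201) = 201/3215 ≈ 0.062519)
C² = (201/3215)² = 40401/10336225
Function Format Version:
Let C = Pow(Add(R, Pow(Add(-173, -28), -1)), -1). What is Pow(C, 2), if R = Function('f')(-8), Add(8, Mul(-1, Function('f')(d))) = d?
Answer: Rational(40401, 10336225) ≈ 0.0039087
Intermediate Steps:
Function('f')(d) = Add(8, Mul(-1, d))
R = 16 (R = Add(8, Mul(-1, -8)) = Add(8, 8) = 16)
C = Rational(201, 3215) (C = Pow(Add(16, Pow(Add(-173, -28), -1)), -1) = Pow(Add(16, Pow(-201, -1)), -1) = Pow(Add(16, Rational(-1, 201)), -1) = Pow(Rational(3215, 201), -1) = Rational(201, 3215) ≈ 0.062519)
Pow(C, 2) = Pow(Rational(201, 3215), 2) = Rational(40401, 10336225)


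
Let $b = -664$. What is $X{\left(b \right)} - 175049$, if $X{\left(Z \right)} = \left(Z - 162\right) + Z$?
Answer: $-176539$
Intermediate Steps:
$X{\left(Z \right)} = -162 + 2 Z$ ($X{\left(Z \right)} = \left(-162 + Z\right) + Z = -162 + 2 Z$)
$X{\left(b \right)} - 175049 = \left(-162 + 2 \left(-664\right)\right) - 175049 = \left(-162 - 1328\right) - 175049 = -1490 - 175049 = -176539$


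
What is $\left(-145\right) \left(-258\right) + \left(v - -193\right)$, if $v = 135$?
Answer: $37738$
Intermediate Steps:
$\left(-145\right) \left(-258\right) + \left(v - -193\right) = \left(-145\right) \left(-258\right) + \left(135 - -193\right) = 37410 + \left(135 + 193\right) = 37410 + 328 = 37738$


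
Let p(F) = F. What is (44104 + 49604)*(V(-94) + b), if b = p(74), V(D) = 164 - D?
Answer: 31111056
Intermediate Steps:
b = 74
(44104 + 49604)*(V(-94) + b) = (44104 + 49604)*((164 - 1*(-94)) + 74) = 93708*((164 + 94) + 74) = 93708*(258 + 74) = 93708*332 = 31111056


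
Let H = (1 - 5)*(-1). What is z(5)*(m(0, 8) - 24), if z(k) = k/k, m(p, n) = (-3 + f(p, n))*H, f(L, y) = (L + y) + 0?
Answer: -4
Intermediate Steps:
f(L, y) = L + y
H = 4 (H = -4*(-1) = 4)
m(p, n) = -12 + 4*n + 4*p (m(p, n) = (-3 + (p + n))*4 = (-3 + (n + p))*4 = (-3 + n + p)*4 = -12 + 4*n + 4*p)
z(k) = 1
z(5)*(m(0, 8) - 24) = 1*((-12 + 4*8 + 4*0) - 24) = 1*((-12 + 32 + 0) - 24) = 1*(20 - 24) = 1*(-4) = -4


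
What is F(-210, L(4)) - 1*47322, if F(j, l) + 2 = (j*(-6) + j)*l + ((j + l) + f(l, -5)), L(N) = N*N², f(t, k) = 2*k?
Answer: 19720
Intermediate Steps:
L(N) = N³
F(j, l) = -12 + j + l - 5*j*l (F(j, l) = -2 + ((j*(-6) + j)*l + ((j + l) + 2*(-5))) = -2 + ((-6*j + j)*l + ((j + l) - 10)) = -2 + ((-5*j)*l + (-10 + j + l)) = -2 + (-5*j*l + (-10 + j + l)) = -2 + (-10 + j + l - 5*j*l) = -12 + j + l - 5*j*l)
F(-210, L(4)) - 1*47322 = (-12 - 210 + 4³ - 5*(-210)*4³) - 1*47322 = (-12 - 210 + 64 - 5*(-210)*64) - 47322 = (-12 - 210 + 64 + 67200) - 47322 = 67042 - 47322 = 19720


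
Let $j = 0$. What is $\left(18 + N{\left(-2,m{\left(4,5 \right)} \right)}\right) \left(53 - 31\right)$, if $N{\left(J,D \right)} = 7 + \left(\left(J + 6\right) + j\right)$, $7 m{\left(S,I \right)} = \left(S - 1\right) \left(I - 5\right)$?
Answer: $638$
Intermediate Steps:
$m{\left(S,I \right)} = \frac{\left(-1 + S\right) \left(-5 + I\right)}{7}$ ($m{\left(S,I \right)} = \frac{\left(S - 1\right) \left(I - 5\right)}{7} = \frac{\left(-1 + S\right) \left(-5 + I\right)}{7}$)
$N{\left(J,D \right)} = 13 + J$ ($N{\left(J,D \right)} = 7 + \left(\left(J + 6\right) + 0\right) = 7 + \left(\left(6 + J\right) + 0\right) = 7 + \left(6 + J\right) = 13 + J$)
$\left(18 + N{\left(-2,m{\left(4,5 \right)} \right)}\right) \left(53 - 31\right) = \left(18 + \left(13 - 2\right)\right) \left(53 - 31\right) = \left(18 + 11\right) \left(53 - 31\right) = 29 \cdot 22 = 638$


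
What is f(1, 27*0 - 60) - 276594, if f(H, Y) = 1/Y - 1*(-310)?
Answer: -16577041/60 ≈ -2.7628e+5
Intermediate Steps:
f(H, Y) = 310 + 1/Y (f(H, Y) = 1/Y + 310 = 310 + 1/Y)
f(1, 27*0 - 60) - 276594 = (310 + 1/(27*0 - 60)) - 276594 = (310 + 1/(0 - 60)) - 276594 = (310 + 1/(-60)) - 276594 = (310 - 1/60) - 276594 = 18599/60 - 276594 = -16577041/60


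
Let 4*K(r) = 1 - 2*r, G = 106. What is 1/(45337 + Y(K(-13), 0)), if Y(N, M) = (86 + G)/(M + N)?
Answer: 9/408289 ≈ 2.2043e-5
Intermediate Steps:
K(r) = ¼ - r/2 (K(r) = (1 - 2*r)/4 = ¼ - r/2)
Y(N, M) = 192/(M + N) (Y(N, M) = (86 + 106)/(M + N) = 192/(M + N))
1/(45337 + Y(K(-13), 0)) = 1/(45337 + 192/(0 + (¼ - ½*(-13)))) = 1/(45337 + 192/(0 + (¼ + 13/2))) = 1/(45337 + 192/(0 + 27/4)) = 1/(45337 + 192/(27/4)) = 1/(45337 + 192*(4/27)) = 1/(45337 + 256/9) = 1/(408289/9) = 9/408289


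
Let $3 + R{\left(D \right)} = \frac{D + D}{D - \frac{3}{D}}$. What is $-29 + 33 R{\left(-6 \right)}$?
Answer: $-56$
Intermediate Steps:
$R{\left(D \right)} = -3 + \frac{2 D}{D - \frac{3}{D}}$ ($R{\left(D \right)} = -3 + \frac{D + D}{D - \frac{3}{D}} = -3 + \frac{2 D}{D - \frac{3}{D}}$)
$-29 + 33 R{\left(-6 \right)} = -29 + 33 \frac{9 - \left(-6\right)^{2}}{-3 + \left(-6\right)^{2}} = -29 + 33 \frac{9 - 36}{-3 + 36} = -29 + 33 \frac{9 - 36}{33} = -29 + 33 \cdot \frac{1}{33} \left(-27\right) = -29 + 33 \left(- \frac{9}{11}\right) = -29 - 27 = -56$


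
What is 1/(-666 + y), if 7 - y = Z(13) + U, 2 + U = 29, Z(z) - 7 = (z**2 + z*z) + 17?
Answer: -1/1048 ≈ -0.00095420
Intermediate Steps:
Z(z) = 24 + 2*z**2 (Z(z) = 7 + ((z**2 + z*z) + 17) = 7 + ((z**2 + z**2) + 17) = 7 + (2*z**2 + 17) = 7 + (17 + 2*z**2) = 24 + 2*z**2)
U = 27 (U = -2 + 29 = 27)
y = -382 (y = 7 - ((24 + 2*13**2) + 27) = 7 - ((24 + 2*169) + 27) = 7 - ((24 + 338) + 27) = 7 - (362 + 27) = 7 - 1*389 = 7 - 389 = -382)
1/(-666 + y) = 1/(-666 - 382) = 1/(-1048) = -1/1048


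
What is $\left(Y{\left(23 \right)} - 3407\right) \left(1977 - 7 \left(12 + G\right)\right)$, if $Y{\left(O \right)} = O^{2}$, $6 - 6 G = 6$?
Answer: $-5448054$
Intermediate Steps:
$G = 0$ ($G = 1 - 1 = 0$)
$\left(Y{\left(23 \right)} - 3407\right) \left(1977 - 7 \left(12 + G\right)\right) = \left(23^{2} - 3407\right) \left(1977 - 7 \left(12 + 0\right)\right) = \left(529 - 3407\right) \left(1977 - 84\right) = - 2878 \left(1977 - 84\right) = \left(-2878\right) 1893 = -5448054$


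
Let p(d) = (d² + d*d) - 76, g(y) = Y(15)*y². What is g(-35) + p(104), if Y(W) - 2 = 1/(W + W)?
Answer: 144281/6 ≈ 24047.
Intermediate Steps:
Y(W) = 2 + 1/(2*W) (Y(W) = 2 + 1/(W + W) = 2 + 1/(2*W))
g(y) = 61*y²/30 (g(y) = (2 + (½)/15)*y² = (2 + (½)*(1/15))*y² = (2 + 1/30)*y² = 61*y²/30)
p(d) = -76 + 2*d² (p(d) = (d² + d²) - 76 = 2*d² - 76 = -76 + 2*d²)
g(-35) + p(104) = (61/30)*(-35)² + (-76 + 2*104²) = (61/30)*1225 + (-76 + 2*10816) = 14945/6 + (-76 + 21632) = 14945/6 + 21556 = 144281/6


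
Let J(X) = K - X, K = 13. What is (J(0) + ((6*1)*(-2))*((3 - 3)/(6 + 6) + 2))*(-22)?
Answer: 242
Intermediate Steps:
J(X) = 13 - X
(J(0) + ((6*1)*(-2))*((3 - 3)/(6 + 6) + 2))*(-22) = ((13 - 1*0) + ((6*1)*(-2))*((3 - 3)/(6 + 6) + 2))*(-22) = ((13 + 0) + (6*(-2))*(0/12 + 2))*(-22) = (13 - 12*(0*(1/12) + 2))*(-22) = (13 - 12*(0 + 2))*(-22) = (13 - 12*2)*(-22) = (13 - 24)*(-22) = -11*(-22) = 242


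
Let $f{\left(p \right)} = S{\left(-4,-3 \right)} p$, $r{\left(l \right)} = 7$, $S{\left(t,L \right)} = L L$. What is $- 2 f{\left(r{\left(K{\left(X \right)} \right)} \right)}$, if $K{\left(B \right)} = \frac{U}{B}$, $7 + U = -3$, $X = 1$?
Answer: $-126$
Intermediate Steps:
$S{\left(t,L \right)} = L^{2}$
$U = -10$ ($U = -7 - 3 = -10$)
$K{\left(B \right)} = - \frac{10}{B}$
$f{\left(p \right)} = 9 p$ ($f{\left(p \right)} = \left(-3\right)^{2} p = 9 p$)
$- 2 f{\left(r{\left(K{\left(X \right)} \right)} \right)} = - 2 \cdot 9 \cdot 7 = \left(-2\right) 63 = -126$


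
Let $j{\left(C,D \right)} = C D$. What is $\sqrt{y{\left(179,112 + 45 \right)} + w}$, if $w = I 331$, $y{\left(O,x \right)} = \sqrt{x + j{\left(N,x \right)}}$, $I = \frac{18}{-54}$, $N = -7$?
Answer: $\frac{\sqrt{-993 + 9 i \sqrt{942}}}{3} \approx 1.4473 + 10.603 i$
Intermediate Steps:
$I = - \frac{1}{3}$ ($I = 18 \left(- \frac{1}{54}\right) = - \frac{1}{3} \approx -0.33333$)
$y{\left(O,x \right)} = \sqrt{6} \sqrt{- x}$ ($y{\left(O,x \right)} = \sqrt{x - 7 x} = \sqrt{- 6 x} = \sqrt{6} \sqrt{- x}$)
$w = - \frac{331}{3}$ ($w = \left(- \frac{1}{3}\right) 331 = - \frac{331}{3} \approx -110.33$)
$\sqrt{y{\left(179,112 + 45 \right)} + w} = \sqrt{\sqrt{6} \sqrt{- (112 + 45)} - \frac{331}{3}} = \sqrt{\sqrt{6} \sqrt{\left(-1\right) 157} - \frac{331}{3}} = \sqrt{\sqrt{6} \sqrt{-157} - \frac{331}{3}} = \sqrt{\sqrt{6} i \sqrt{157} - \frac{331}{3}} = \sqrt{i \sqrt{942} - \frac{331}{3}} = \sqrt{- \frac{331}{3} + i \sqrt{942}}$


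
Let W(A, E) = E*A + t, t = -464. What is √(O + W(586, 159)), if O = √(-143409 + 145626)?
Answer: √(92710 + √2217) ≈ 304.56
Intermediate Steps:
W(A, E) = -464 + A*E (W(A, E) = E*A - 464 = A*E - 464 = -464 + A*E)
O = √2217 ≈ 47.085
√(O + W(586, 159)) = √(√2217 + (-464 + 586*159)) = √(√2217 + (-464 + 93174)) = √(√2217 + 92710) = √(92710 + √2217)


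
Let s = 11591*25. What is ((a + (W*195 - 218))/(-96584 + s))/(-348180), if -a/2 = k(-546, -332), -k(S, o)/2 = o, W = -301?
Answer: 60241/67265242380 ≈ 8.9557e-7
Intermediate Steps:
k(S, o) = -2*o
a = -1328 (a = -(-4)*(-332) = -2*664 = -1328)
s = 289775
((a + (W*195 - 218))/(-96584 + s))/(-348180) = ((-1328 + (-301*195 - 218))/(-96584 + 289775))/(-348180) = ((-1328 + (-58695 - 218))/193191)*(-1/348180) = ((-1328 - 58913)*(1/193191))*(-1/348180) = -60241*1/193191*(-1/348180) = -60241/193191*(-1/348180) = 60241/67265242380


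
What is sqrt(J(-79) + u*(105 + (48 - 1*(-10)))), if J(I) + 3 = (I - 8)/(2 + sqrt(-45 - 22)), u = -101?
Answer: sqrt(-83017460 + 6177*I*sqrt(67))/71 ≈ 0.039079 + 128.33*I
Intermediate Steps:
J(I) = -3 + (-8 + I)/(2 + I*sqrt(67)) (J(I) = -3 + (I - 8)/(2 + sqrt(-45 - 22)) = -3 + (-8 + I)/(2 + sqrt(-67)) = -3 + (-8 + I)/(2 + I*sqrt(67)))
sqrt(J(-79) + u*(105 + (48 - 1*(-10)))) = sqrt((-229/71 + (2/71)*(-79) + 8*I*sqrt(67)/71 - 1/71*I*(-79)*sqrt(67)) - 101*(105 + (48 - 1*(-10)))) = sqrt((-229/71 - 158/71 + 8*I*sqrt(67)/71 + 79*I*sqrt(67)/71) - 101*(105 + (48 + 10))) = sqrt((-387/71 + 87*I*sqrt(67)/71) - 101*(105 + 58)) = sqrt((-387/71 + 87*I*sqrt(67)/71) - 101*163) = sqrt((-387/71 + 87*I*sqrt(67)/71) - 16463) = sqrt(-1169260/71 + 87*I*sqrt(67)/71)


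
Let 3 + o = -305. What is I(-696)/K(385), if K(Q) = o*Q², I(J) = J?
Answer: 174/11413325 ≈ 1.5245e-5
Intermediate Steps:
o = -308 (o = -3 - 305 = -308)
K(Q) = -308*Q²
I(-696)/K(385) = -696/((-308*385²)) = -696/((-308*148225)) = -696/(-45653300) = -696*(-1/45653300) = 174/11413325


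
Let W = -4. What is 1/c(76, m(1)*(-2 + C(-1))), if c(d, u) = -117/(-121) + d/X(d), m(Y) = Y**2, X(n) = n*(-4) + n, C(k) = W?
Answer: 363/230 ≈ 1.5783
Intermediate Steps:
C(k) = -4
X(n) = -3*n (X(n) = -4*n + n = -3*n)
c(d, u) = 230/363 (c(d, u) = -117/(-121) + d/((-3*d)) = -117*(-1/121) + d*(-1/(3*d)) = 117/121 - 1/3 = 230/363)
1/c(76, m(1)*(-2 + C(-1))) = 1/(230/363) = 363/230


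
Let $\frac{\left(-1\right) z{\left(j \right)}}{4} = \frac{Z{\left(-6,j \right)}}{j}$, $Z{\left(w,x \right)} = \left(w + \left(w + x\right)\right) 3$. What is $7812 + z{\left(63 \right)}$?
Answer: $\frac{54616}{7} \approx 7802.3$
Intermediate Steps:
$Z{\left(w,x \right)} = 3 x + 6 w$ ($Z{\left(w,x \right)} = \left(x + 2 w\right) 3 = 3 x + 6 w$)
$z{\left(j \right)} = - \frac{4 \left(-36 + 3 j\right)}{j}$ ($z{\left(j \right)} = - 4 \frac{3 j + 6 \left(-6\right)}{j} = - 4 \frac{3 j - 36}{j} = - 4 \frac{-36 + 3 j}{j} = - \frac{4 \left(-36 + 3 j\right)}{j}$)
$7812 + z{\left(63 \right)} = 7812 - \left(12 - \frac{144}{63}\right) = 7812 + \left(-12 + 144 \cdot \frac{1}{63}\right) = 7812 + \left(-12 + \frac{16}{7}\right) = 7812 - \frac{68}{7} = \frac{54616}{7}$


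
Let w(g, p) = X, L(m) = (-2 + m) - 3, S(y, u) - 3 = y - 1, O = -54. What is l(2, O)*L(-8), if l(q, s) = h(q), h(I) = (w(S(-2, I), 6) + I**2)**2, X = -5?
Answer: -13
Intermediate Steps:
S(y, u) = 2 + y (S(y, u) = 3 + (y - 1) = 3 + (-1 + y) = 2 + y)
L(m) = -5 + m
w(g, p) = -5
h(I) = (-5 + I**2)**2
l(q, s) = (-5 + q**2)**2
l(2, O)*L(-8) = (-5 + 2**2)**2*(-5 - 8) = (-5 + 4)**2*(-13) = (-1)**2*(-13) = 1*(-13) = -13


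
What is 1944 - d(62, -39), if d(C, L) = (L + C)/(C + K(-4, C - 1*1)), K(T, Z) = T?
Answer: 112729/58 ≈ 1943.6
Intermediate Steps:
d(C, L) = (C + L)/(-4 + C) (d(C, L) = (L + C)/(C - 4) = (C + L)/(-4 + C))
1944 - d(62, -39) = 1944 - (62 - 39)/(-4 + 62) = 1944 - 23/58 = 112729/58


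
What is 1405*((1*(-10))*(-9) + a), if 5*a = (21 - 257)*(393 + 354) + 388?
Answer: -49302574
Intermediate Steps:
a = -175904/5 (a = ((21 - 257)*(393 + 354) + 388)/5 = (-236*747 + 388)/5 = (-176292 + 388)/5 = (⅕)*(-175904) = -175904/5 ≈ -35181.)
1405*((1*(-10))*(-9) + a) = 1405*((1*(-10))*(-9) - 175904/5) = 1405*(-10*(-9) - 175904/5) = 1405*(90 - 175904/5) = 1405*(-175454/5) = -49302574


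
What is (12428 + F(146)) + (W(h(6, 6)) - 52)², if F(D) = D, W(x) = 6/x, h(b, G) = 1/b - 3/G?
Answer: 17474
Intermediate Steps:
h(b, G) = 1/b - 3/G
(12428 + F(146)) + (W(h(6, 6)) - 52)² = (12428 + 146) + (6/(1/6 - 3/6) - 52)² = 12574 + (6/(⅙ - 3*⅙) - 52)² = 12574 + (6/(⅙ - ½) - 52)² = 12574 + (6/(-⅓) - 52)² = 12574 + (6*(-3) - 52)² = 12574 + (-18 - 52)² = 12574 + (-70)² = 12574 + 4900 = 17474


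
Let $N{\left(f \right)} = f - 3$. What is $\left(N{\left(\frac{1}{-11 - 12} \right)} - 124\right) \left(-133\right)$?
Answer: $\frac{388626}{23} \approx 16897.0$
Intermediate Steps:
$N{\left(f \right)} = -3 + f$
$\left(N{\left(\frac{1}{-11 - 12} \right)} - 124\right) \left(-133\right) = \left(\left(-3 + \frac{1}{-11 - 12}\right) - 124\right) \left(-133\right) = \left(\left(-3 + \frac{1}{-23}\right) - 124\right) \left(-133\right) = \left(\left(-3 - \frac{1}{23}\right) - 124\right) \left(-133\right) = \left(- \frac{70}{23} - 124\right) \left(-133\right) = \left(- \frac{2922}{23}\right) \left(-133\right) = \frac{388626}{23}$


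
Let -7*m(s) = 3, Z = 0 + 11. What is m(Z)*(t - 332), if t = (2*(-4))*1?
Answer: 1020/7 ≈ 145.71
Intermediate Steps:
Z = 11
m(s) = -3/7 (m(s) = -⅐*3 = -3/7)
t = -8 (t = -8*1 = -8)
m(Z)*(t - 332) = -3*(-8 - 332)/7 = -3/7*(-340) = 1020/7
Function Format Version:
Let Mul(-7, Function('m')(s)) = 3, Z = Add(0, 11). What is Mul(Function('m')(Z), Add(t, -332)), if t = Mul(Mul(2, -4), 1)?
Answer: Rational(1020, 7) ≈ 145.71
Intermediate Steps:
Z = 11
Function('m')(s) = Rational(-3, 7) (Function('m')(s) = Mul(Rational(-1, 7), 3) = Rational(-3, 7))
t = -8 (t = Mul(-8, 1) = -8)
Mul(Function('m')(Z), Add(t, -332)) = Mul(Rational(-3, 7), Add(-8, -332)) = Mul(Rational(-3, 7), -340) = Rational(1020, 7)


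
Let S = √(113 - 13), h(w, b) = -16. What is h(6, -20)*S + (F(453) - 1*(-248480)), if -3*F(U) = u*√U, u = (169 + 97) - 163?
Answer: 248320 - 103*√453/3 ≈ 2.4759e+5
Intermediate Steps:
u = 103 (u = 266 - 163 = 103)
F(U) = -103*√U/3
S = 10 (S = √100 = 10)
h(6, -20)*S + (F(453) - 1*(-248480)) = -16*10 + (-103*√453/3 - 1*(-248480)) = -160 + (-103*√453/3 + 248480) = -160 + (248480 - 103*√453/3) = 248320 - 103*√453/3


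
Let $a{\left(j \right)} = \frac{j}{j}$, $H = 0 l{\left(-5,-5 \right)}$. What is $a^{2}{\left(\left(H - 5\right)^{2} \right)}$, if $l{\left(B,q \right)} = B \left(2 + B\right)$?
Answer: $1$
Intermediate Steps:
$H = 0$ ($H = 0 \left(- 5 \left(2 - 5\right)\right) = 0 \left(\left(-5\right) \left(-3\right)\right) = 0 \cdot 15 = 0$)
$a{\left(j \right)} = 1$
$a^{2}{\left(\left(H - 5\right)^{2} \right)} = 1^{2} = 1$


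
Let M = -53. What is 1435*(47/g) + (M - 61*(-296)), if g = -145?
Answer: 508598/29 ≈ 17538.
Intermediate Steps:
1435*(47/g) + (M - 61*(-296)) = 1435*(47/(-145)) + (-53 - 61*(-296)) = 1435*(47*(-1/145)) + (-53 + 18056) = 1435*(-47/145) + 18003 = -13489/29 + 18003 = 508598/29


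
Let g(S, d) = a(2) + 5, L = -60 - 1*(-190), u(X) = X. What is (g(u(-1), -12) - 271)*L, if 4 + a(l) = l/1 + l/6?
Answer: -104390/3 ≈ -34797.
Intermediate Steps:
a(l) = -4 + 7*l/6 (a(l) = -4 + (l/1 + l/6) = -4 + (l*1 + l*(⅙)) = -4 + (l + l/6) = -4 + 7*l/6)
L = 130 (L = -60 + 190 = 130)
g(S, d) = 10/3 (g(S, d) = (-4 + (7/6)*2) + 5 = (-4 + 7/3) + 5 = -5/3 + 5 = 10/3)
(g(u(-1), -12) - 271)*L = (10/3 - 271)*130 = -803/3*130 = -104390/3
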